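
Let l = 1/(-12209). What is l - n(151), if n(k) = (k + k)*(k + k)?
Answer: -1113509637/12209 ≈ -91204.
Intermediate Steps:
n(k) = 4*k**2 (n(k) = (2*k)*(2*k) = 4*k**2)
l = -1/12209 ≈ -8.1907e-5
l - n(151) = -1/12209 - 4*151**2 = -1/12209 - 4*22801 = -1/12209 - 1*91204 = -1/12209 - 91204 = -1113509637/12209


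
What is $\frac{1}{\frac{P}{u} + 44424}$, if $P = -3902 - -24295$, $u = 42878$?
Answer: $\frac{42878}{1904832665} \approx 2.251 \cdot 10^{-5}$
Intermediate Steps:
$P = 20393$ ($P = -3902 + 24295 = 20393$)
$\frac{1}{\frac{P}{u} + 44424} = \frac{1}{\frac{20393}{42878} + 44424} = \frac{1}{\frac{1904832665}{42878}} = \frac{42878}{1904832665}$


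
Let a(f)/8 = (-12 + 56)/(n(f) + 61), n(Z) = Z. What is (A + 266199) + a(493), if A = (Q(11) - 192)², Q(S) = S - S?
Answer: 83948627/277 ≈ 3.0306e+5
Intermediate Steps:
Q(S) = 0
a(f) = 352/(61 + f) (a(f) = 8*((-12 + 56)/(f + 61)) = 8*(44/(61 + f)) = 352/(61 + f))
A = 36864 (A = (0 - 192)² = (-192)² = 36864)
(A + 266199) + a(493) = (36864 + 266199) + 352/(61 + 493) = 303063 + 352/554 = 303063 + 352*(1/554) = 303063 + 176/277 = 83948627/277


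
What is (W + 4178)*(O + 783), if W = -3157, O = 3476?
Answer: 4348439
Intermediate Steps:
(W + 4178)*(O + 783) = (-3157 + 4178)*(3476 + 783) = 1021*4259 = 4348439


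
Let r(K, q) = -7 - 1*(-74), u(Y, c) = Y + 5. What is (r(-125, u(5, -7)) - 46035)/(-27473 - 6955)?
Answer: 11492/8607 ≈ 1.3352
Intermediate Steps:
u(Y, c) = 5 + Y
r(K, q) = 67 (r(K, q) = -7 + 74 = 67)
(r(-125, u(5, -7)) - 46035)/(-27473 - 6955) = (67 - 46035)/(-27473 - 6955) = -45968/(-34428) = -45968*(-1/34428) = 11492/8607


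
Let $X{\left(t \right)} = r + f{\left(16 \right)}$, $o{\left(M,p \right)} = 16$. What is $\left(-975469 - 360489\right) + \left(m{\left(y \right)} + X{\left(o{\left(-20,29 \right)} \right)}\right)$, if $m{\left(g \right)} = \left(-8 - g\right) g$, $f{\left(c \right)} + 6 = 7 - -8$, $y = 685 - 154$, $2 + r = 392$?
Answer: $-1621768$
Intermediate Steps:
$r = 390$ ($r = -2 + 392 = 390$)
$y = 531$
$f{\left(c \right)} = 9$ ($f{\left(c \right)} = -6 + \left(7 - -8\right) = -6 + \left(7 + 8\right) = -6 + 15 = 9$)
$m{\left(g \right)} = g \left(-8 - g\right)$
$X{\left(t \right)} = 399$ ($X{\left(t \right)} = 390 + 9 = 399$)
$\left(-975469 - 360489\right) + \left(m{\left(y \right)} + X{\left(o{\left(-20,29 \right)} \right)}\right) = \left(-975469 - 360489\right) + \left(\left(-1\right) 531 \left(8 + 531\right) + 399\right) = \left(-975469 - 360489\right) + \left(\left(-1\right) 531 \cdot 539 + 399\right) = -1335958 + \left(-286209 + 399\right) = -1335958 - 285810 = -1621768$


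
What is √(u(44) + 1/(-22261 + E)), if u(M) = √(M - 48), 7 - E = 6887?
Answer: √(-29141 + 1698395762*I)/29141 ≈ 0.99999 + 1.0*I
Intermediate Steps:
E = -6880 (E = 7 - 1*6887 = 7 - 6887 = -6880)
u(M) = √(-48 + M)
√(u(44) + 1/(-22261 + E)) = √(√(-48 + 44) + 1/(-22261 - 6880)) = √(√(-4) + 1/(-29141)) = √(2*I - 1/29141) = √(-1/29141 + 2*I)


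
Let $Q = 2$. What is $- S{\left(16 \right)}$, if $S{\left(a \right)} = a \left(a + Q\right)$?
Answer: $-288$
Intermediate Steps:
$S{\left(a \right)} = a \left(2 + a\right)$ ($S{\left(a \right)} = a \left(a + 2\right) = a \left(2 + a\right)$)
$- S{\left(16 \right)} = - 16 \left(2 + 16\right) = - 16 \cdot 18 = \left(-1\right) 288 = -288$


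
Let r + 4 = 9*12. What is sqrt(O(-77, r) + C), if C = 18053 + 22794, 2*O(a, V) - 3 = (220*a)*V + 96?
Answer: 3*I*sqrt(373326)/2 ≈ 916.51*I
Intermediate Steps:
r = 104 (r = -4 + 9*12 = -4 + 108 = 104)
O(a, V) = 99/2 + 110*V*a (O(a, V) = 3/2 + ((220*a)*V + 96)/2 = 3/2 + (220*V*a + 96)/2 = 3/2 + (96 + 220*V*a)/2 = 3/2 + (48 + 110*V*a) = 99/2 + 110*V*a)
C = 40847
sqrt(O(-77, r) + C) = sqrt((99/2 + 110*104*(-77)) + 40847) = sqrt((99/2 - 880880) + 40847) = sqrt(-1761661/2 + 40847) = sqrt(-1679967/2) = 3*I*sqrt(373326)/2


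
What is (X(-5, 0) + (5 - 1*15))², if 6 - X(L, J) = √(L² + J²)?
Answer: 81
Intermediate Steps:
X(L, J) = 6 - √(J² + L²) (X(L, J) = 6 - √(L² + J²) = 6 - √(J² + L²))
(X(-5, 0) + (5 - 1*15))² = ((6 - √(0² + (-5)²)) + (5 - 1*15))² = ((6 - √(0 + 25)) + (5 - 15))² = ((6 - √25) - 10)² = ((6 - 1*5) - 10)² = ((6 - 5) - 10)² = (1 - 10)² = (-9)² = 81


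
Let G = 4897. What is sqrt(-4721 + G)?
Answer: 4*sqrt(11) ≈ 13.266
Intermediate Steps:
sqrt(-4721 + G) = sqrt(-4721 + 4897) = sqrt(176) = 4*sqrt(11)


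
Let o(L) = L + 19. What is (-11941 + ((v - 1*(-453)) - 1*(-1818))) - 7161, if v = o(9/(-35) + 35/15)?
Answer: -1765042/105 ≈ -16810.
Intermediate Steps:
o(L) = 19 + L
v = 2213/105 (v = 19 + (9/(-35) + 35/15) = 19 + (9*(-1/35) + 35*(1/15)) = 19 + (-9/35 + 7/3) = 19 + 218/105 = 2213/105 ≈ 21.076)
(-11941 + ((v - 1*(-453)) - 1*(-1818))) - 7161 = (-11941 + ((2213/105 - 1*(-453)) - 1*(-1818))) - 7161 = (-11941 + ((2213/105 + 453) + 1818)) - 7161 = (-11941 + (49778/105 + 1818)) - 7161 = (-11941 + 240668/105) - 7161 = -1013137/105 - 7161 = -1765042/105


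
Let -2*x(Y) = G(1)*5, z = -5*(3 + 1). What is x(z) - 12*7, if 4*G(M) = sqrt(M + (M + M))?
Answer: -84 - 5*sqrt(3)/8 ≈ -85.083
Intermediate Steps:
G(M) = sqrt(3)*sqrt(M)/4 (G(M) = sqrt(M + (M + M))/4 = sqrt(M + 2*M)/4 = sqrt(3*M)/4 = (sqrt(3)*sqrt(M))/4 = sqrt(3)*sqrt(M)/4)
z = -20 (z = -5*4 = -20)
x(Y) = -5*sqrt(3)/8 (x(Y) = -sqrt(3)*sqrt(1)/4*5/2 = -(1/4)*sqrt(3)*1*5/2 = -sqrt(3)/4*5/2 = -5*sqrt(3)/8)
x(z) - 12*7 = -5*sqrt(3)/8 - 12*7 = -5*sqrt(3)/8 - 84 = -84 - 5*sqrt(3)/8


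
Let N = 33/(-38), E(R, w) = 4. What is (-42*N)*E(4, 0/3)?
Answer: 2772/19 ≈ 145.89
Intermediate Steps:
N = -33/38 (N = 33*(-1/38) = -33/38 ≈ -0.86842)
(-42*N)*E(4, 0/3) = -42*(-33/38)*4 = (693/19)*4 = 2772/19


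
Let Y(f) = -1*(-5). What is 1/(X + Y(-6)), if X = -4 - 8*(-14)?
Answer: 1/113 ≈ 0.0088496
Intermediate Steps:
Y(f) = 5
X = 108 (X = -4 + 112 = 108)
1/(X + Y(-6)) = 1/(108 + 5) = 1/113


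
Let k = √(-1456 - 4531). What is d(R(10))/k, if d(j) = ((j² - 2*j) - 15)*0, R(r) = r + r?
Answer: 0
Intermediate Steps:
R(r) = 2*r
k = I*√5987 (k = √(-5987) = I*√5987 ≈ 77.376*I)
d(j) = 0 (d(j) = (-15 + j² - 2*j)*0 = 0)
d(R(10))/k = 0/((I*√5987)) = 0*(-I*√5987/5987) = 0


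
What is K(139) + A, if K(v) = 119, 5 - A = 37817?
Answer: -37693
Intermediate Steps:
A = -37812 (A = 5 - 1*37817 = 5 - 37817 = -37812)
K(139) + A = 119 - 37812 = -37693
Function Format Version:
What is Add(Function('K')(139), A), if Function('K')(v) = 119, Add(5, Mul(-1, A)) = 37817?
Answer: -37693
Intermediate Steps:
A = -37812 (A = Add(5, Mul(-1, 37817)) = Add(5, -37817) = -37812)
Add(Function('K')(139), A) = Add(119, -37812) = -37693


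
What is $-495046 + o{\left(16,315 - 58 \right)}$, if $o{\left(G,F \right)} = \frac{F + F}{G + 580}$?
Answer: $- \frac{147523451}{298} \approx -4.9505 \cdot 10^{5}$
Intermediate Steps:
$o{\left(G,F \right)} = \frac{2 F}{580 + G}$
$-495046 + o{\left(16,315 - 58 \right)} = -495046 + \frac{2 \left(315 - 58\right)}{580 + 16} = -495046 + \frac{2 \left(315 - 58\right)}{596} = -495046 + 2 \cdot 257 \cdot \frac{1}{596} = -495046 + \frac{257}{298} = - \frac{147523451}{298}$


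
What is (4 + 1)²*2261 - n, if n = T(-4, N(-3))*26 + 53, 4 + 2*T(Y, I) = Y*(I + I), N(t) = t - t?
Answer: 56524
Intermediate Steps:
N(t) = 0
T(Y, I) = -2 + I*Y (T(Y, I) = -2 + (Y*(I + I))/2 = -2 + (Y*(2*I))/2 = -2 + (2*I*Y)/2 = -2 + I*Y)
n = 1 (n = (-2 + 0*(-4))*26 + 53 = (-2 + 0)*26 + 53 = -2*26 + 53 = -52 + 53 = 1)
(4 + 1)²*2261 - n = (4 + 1)²*2261 - 1*1 = 5²*2261 - 1 = 25*2261 - 1 = 56525 - 1 = 56524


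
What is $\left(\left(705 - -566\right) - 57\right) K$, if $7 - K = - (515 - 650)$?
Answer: $-155392$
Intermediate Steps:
$K = -128$ ($K = 7 - - (515 - 650) = 7 - \left(-1\right) \left(-135\right) = 7 - 135 = -128$)
$\left(\left(705 - -566\right) - 57\right) K = \left(\left(705 - -566\right) - 57\right) \left(-128\right) = \left(\left(705 + 566\right) - 57\right) \left(-128\right) = \left(1271 - 57\right) \left(-128\right) = 1214 \left(-128\right) = -155392$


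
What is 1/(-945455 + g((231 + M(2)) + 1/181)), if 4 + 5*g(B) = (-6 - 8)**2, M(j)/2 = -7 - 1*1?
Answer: -5/4727083 ≈ -1.0577e-6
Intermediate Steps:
M(j) = -16 (M(j) = 2*(-7 - 1*1) = 2*(-7 - 1) = 2*(-8) = -16)
g(B) = 192/5 (g(B) = -4/5 + (-6 - 8)**2/5 = -4/5 + (1/5)*(-14)**2 = -4/5 + (1/5)*196 = -4/5 + 196/5 = 192/5)
1/(-945455 + g((231 + M(2)) + 1/181)) = 1/(-945455 + 192/5) = 1/(-4727083/5) = -5/4727083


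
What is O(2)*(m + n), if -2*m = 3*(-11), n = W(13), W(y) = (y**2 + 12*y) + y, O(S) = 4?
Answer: 1418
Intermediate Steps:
W(y) = y**2 + 13*y
n = 338 (n = 13*(13 + 13) = 13*26 = 338)
m = 33/2 (m = -3*(-11)/2 = -1/2*(-33) = 33/2 ≈ 16.500)
O(2)*(m + n) = 4*(33/2 + 338) = 4*(709/2) = 1418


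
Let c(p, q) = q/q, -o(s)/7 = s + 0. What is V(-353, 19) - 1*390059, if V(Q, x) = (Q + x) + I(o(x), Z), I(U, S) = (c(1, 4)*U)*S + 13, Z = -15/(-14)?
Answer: -781045/2 ≈ -3.9052e+5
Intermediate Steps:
Z = 15/14 (Z = -15*(-1/14) = 15/14 ≈ 1.0714)
o(s) = -7*s (o(s) = -7*(s + 0) = -7*s)
c(p, q) = 1
I(U, S) = 13 + S*U (I(U, S) = (1*U)*S + 13 = U*S + 13 = S*U + 13 = 13 + S*U)
V(Q, x) = 13 + Q - 13*x/2 (V(Q, x) = (Q + x) + (13 + 15*(-7*x)/14) = (Q + x) + (13 - 15*x/2) = 13 + Q - 13*x/2)
V(-353, 19) - 1*390059 = (13 - 353 - 13/2*19) - 1*390059 = (13 - 353 - 247/2) - 390059 = -927/2 - 390059 = -781045/2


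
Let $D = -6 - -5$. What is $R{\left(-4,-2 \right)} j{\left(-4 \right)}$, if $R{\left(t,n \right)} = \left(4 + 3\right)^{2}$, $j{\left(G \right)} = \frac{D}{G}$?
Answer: $\frac{49}{4} \approx 12.25$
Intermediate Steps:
$D = -1$ ($D = -6 + 5 = -1$)
$j{\left(G \right)} = - \frac{1}{G}$
$R{\left(t,n \right)} = 49$ ($R{\left(t,n \right)} = 7^{2} = 49$)
$R{\left(-4,-2 \right)} j{\left(-4 \right)} = 49 \left(- \frac{1}{-4}\right) = 49 \left(\left(-1\right) \left(- \frac{1}{4}\right)\right) = 49 \cdot \frac{1}{4} = \frac{49}{4}$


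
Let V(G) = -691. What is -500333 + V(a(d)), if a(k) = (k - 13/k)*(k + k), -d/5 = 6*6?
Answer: -501024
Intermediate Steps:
d = -180 (d = -30*6 = -5*36 = -180)
a(k) = 2*k*(k - 13/k) (a(k) = (k - 13/k)*(2*k) = 2*k*(k - 13/k))
-500333 + V(a(d)) = -500333 - 691 = -501024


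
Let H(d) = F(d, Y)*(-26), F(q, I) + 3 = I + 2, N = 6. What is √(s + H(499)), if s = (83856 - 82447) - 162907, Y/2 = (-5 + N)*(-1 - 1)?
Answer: 2*I*√40342 ≈ 401.71*I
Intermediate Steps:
Y = -4 (Y = 2*((-5 + 6)*(-1 - 1)) = 2*(1*(-2)) = 2*(-2) = -4)
F(q, I) = -1 + I (F(q, I) = -3 + (I + 2) = -3 + (2 + I) = -1 + I)
H(d) = 130 (H(d) = (-1 - 4)*(-26) = -5*(-26) = 130)
s = -161498 (s = 1409 - 162907 = -161498)
√(s + H(499)) = √(-161498 + 130) = √(-161368) = 2*I*√40342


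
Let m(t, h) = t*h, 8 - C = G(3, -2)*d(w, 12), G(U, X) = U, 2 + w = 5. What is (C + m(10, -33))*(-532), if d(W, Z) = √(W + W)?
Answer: 171304 + 1596*√6 ≈ 1.7521e+5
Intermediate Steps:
w = 3 (w = -2 + 5 = 3)
d(W, Z) = √2*√W (d(W, Z) = √(2*W) = √2*√W)
C = 8 - 3*√6 (C = 8 - 3*√2*√3 = 8 - 3*√6 ≈ 0.65153)
m(t, h) = h*t
(C + m(10, -33))*(-532) = ((8 - 3*√6) - 33*10)*(-532) = ((8 - 3*√6) - 330)*(-532) = (-322 - 3*√6)*(-532) = 171304 + 1596*√6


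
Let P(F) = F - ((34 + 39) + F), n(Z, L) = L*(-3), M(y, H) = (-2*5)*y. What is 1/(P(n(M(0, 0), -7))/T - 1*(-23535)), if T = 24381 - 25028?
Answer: 647/15227218 ≈ 4.2490e-5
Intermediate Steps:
M(y, H) = -10*y
n(Z, L) = -3*L
T = -647
P(F) = -73 (P(F) = F - (73 + F) = F + (-73 - F) = -73)
1/(P(n(M(0, 0), -7))/T - 1*(-23535)) = 1/(-73/(-647) - 1*(-23535)) = 1/(-73*(-1/647) + 23535) = 1/(73/647 + 23535) = 1/(15227218/647) = 647/15227218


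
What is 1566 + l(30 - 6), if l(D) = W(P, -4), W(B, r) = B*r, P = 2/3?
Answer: 4690/3 ≈ 1563.3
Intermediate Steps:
P = ⅔ (P = 2*(⅓) = ⅔ ≈ 0.66667)
l(D) = -8/3 (l(D) = (⅔)*(-4) = -8/3)
1566 + l(30 - 6) = 1566 - 8/3 = 4690/3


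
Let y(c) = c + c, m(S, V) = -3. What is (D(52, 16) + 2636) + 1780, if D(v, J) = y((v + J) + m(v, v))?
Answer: 4546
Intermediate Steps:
y(c) = 2*c
D(v, J) = -6 + 2*J + 2*v (D(v, J) = 2*((v + J) - 3) = 2*((J + v) - 3) = 2*(-3 + J + v) = -6 + 2*J + 2*v)
(D(52, 16) + 2636) + 1780 = ((-6 + 2*16 + 2*52) + 2636) + 1780 = ((-6 + 32 + 104) + 2636) + 1780 = (130 + 2636) + 1780 = 2766 + 1780 = 4546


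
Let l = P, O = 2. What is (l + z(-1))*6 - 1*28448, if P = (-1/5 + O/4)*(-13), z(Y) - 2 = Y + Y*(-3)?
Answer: -142237/5 ≈ -28447.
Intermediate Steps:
z(Y) = 2 - 2*Y (z(Y) = 2 + (Y + Y*(-3)) = 2 + (Y - 3*Y) = 2 - 2*Y)
P = -39/10 (P = (-1/5 + 2/4)*(-13) = (-1*⅕ + 2*(¼))*(-13) = (-⅕ + ½)*(-13) = (3/10)*(-13) = -39/10 ≈ -3.9000)
l = -39/10 ≈ -3.9000
(l + z(-1))*6 - 1*28448 = (-39/10 + (2 - 2*(-1)))*6 - 1*28448 = (-39/10 + (2 + 2))*6 - 28448 = (-39/10 + 4)*6 - 28448 = (⅒)*6 - 28448 = ⅗ - 28448 = -142237/5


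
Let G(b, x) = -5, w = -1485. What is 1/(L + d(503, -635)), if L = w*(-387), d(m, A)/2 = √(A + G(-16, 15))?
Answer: 114939/66054869117 - 16*I*√10/330274345585 ≈ 1.7401e-6 - 1.532e-10*I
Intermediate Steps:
d(m, A) = 2*√(-5 + A) (d(m, A) = 2*√(A - 5) = 2*√(-5 + A))
L = 574695 (L = -1485*(-387) = 574695)
1/(L + d(503, -635)) = 1/(574695 + 2*√(-5 - 635)) = 1/(574695 + 2*√(-640)) = 1/(574695 + 2*(8*I*√10)) = 1/(574695 + 16*I*√10)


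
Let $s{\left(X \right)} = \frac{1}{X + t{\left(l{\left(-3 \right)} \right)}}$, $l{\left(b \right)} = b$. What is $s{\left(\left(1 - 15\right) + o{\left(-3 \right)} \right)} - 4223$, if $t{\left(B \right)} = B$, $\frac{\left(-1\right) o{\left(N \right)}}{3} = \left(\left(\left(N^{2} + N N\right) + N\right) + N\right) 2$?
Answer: $- \frac{375848}{89} \approx -4223.0$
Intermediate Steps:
$o{\left(N \right)} = - 12 N - 12 N^{2}$ ($o{\left(N \right)} = - 3 \left(\left(\left(N^{2} + N N\right) + N\right) + N\right) 2 = - 3 \left(\left(\left(N^{2} + N^{2}\right) + N\right) + N\right) 2 = - 3 \left(\left(2 N^{2} + N\right) + N\right) 2 = - 3 \left(\left(N + 2 N^{2}\right) + N\right) 2 = - 3 \left(2 N + 2 N^{2}\right) 2 = - 3 \left(4 N + 4 N^{2}\right) = - 12 N - 12 N^{2}$)
$s{\left(X \right)} = \frac{1}{-3 + X}$ ($s{\left(X \right)} = \frac{1}{X - 3} = \frac{1}{-3 + X}$)
$s{\left(\left(1 - 15\right) + o{\left(-3 \right)} \right)} - 4223 = \frac{1}{-3 + \left(\left(1 - 15\right) - - 36 \left(1 - 3\right)\right)} - 4223 = \frac{1}{-3 - \left(14 - -72\right)} - 4223 = \frac{1}{-3 - 86} - 4223 = \frac{1}{-89} - 4223 = - \frac{1}{89} - 4223 = - \frac{375848}{89}$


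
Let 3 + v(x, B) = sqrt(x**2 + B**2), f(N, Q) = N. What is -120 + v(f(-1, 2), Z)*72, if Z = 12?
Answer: -336 + 72*sqrt(145) ≈ 531.00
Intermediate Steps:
v(x, B) = -3 + sqrt(B**2 + x**2) (v(x, B) = -3 + sqrt(x**2 + B**2) = -3 + sqrt(B**2 + x**2))
-120 + v(f(-1, 2), Z)*72 = -120 + (-3 + sqrt(12**2 + (-1)**2))*72 = -120 + (-3 + sqrt(144 + 1))*72 = -120 + (-3 + sqrt(145))*72 = -120 + (-216 + 72*sqrt(145)) = -336 + 72*sqrt(145)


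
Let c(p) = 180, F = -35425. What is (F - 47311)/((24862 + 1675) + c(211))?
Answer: -82736/26717 ≈ -3.0968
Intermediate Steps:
(F - 47311)/((24862 + 1675) + c(211)) = (-35425 - 47311)/((24862 + 1675) + 180) = -82736/(26537 + 180) = -82736/26717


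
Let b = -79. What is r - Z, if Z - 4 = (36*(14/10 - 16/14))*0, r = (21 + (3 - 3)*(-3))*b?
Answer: -1663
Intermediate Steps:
r = -1659 (r = (21 + (3 - 3)*(-3))*(-79) = (21 + 0*(-3))*(-79) = (21 + 0)*(-79) = 21*(-79) = -1659)
Z = 4 (Z = 4 + (36*(14/10 - 16/14))*0 = 4 + (36*(14*(⅒) - 16*1/14))*0 = 4 + (36*(7/5 - 8/7))*0 = 4 + (36*(9/35))*0 = 4 + (324/35)*0 = 4 + 0 = 4)
r - Z = -1659 - 1*4 = -1659 - 4 = -1663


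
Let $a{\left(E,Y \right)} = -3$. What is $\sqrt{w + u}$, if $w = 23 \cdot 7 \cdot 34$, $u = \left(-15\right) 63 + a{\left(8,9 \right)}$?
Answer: $\sqrt{4526} \approx 67.276$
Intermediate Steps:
$u = -948$ ($u = \left(-15\right) 63 - 3 = -945 - 3 = -948$)
$w = 5474$ ($w = 23 \cdot 238 = 5474$)
$\sqrt{w + u} = \sqrt{5474 - 948} = \sqrt{4526}$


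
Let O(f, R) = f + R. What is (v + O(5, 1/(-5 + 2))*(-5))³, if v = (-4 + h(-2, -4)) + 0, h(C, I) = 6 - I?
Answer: -140608/27 ≈ -5207.7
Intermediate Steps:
v = 6 (v = (-4 + (6 - 1*(-4))) + 0 = (-4 + (6 + 4)) + 0 = (-4 + 10) + 0 = 6 + 0 = 6)
O(f, R) = R + f
(v + O(5, 1/(-5 + 2))*(-5))³ = (6 + (1/(-5 + 2) + 5)*(-5))³ = (6 + (1/(-3) + 5)*(-5))³ = (6 + (-⅓ + 5)*(-5))³ = (6 + (14/3)*(-5))³ = (6 - 70/3)³ = (-52/3)³ = -140608/27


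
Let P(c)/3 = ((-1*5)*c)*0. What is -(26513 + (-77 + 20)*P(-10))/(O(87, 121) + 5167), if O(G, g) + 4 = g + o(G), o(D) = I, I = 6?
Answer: -26513/5290 ≈ -5.0119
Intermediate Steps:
o(D) = 6
P(c) = 0 (P(c) = 3*(((-1*5)*c)*0) = 3*(-5*c*0) = 3*0 = 0)
O(G, g) = 2 + g (O(G, g) = -4 + (g + 6) = -4 + (6 + g) = 2 + g)
-(26513 + (-77 + 20)*P(-10))/(O(87, 121) + 5167) = -(26513 + (-77 + 20)*0)/((2 + 121) + 5167) = -(26513 - 57*0)/(123 + 5167) = -(26513 + 0)/5290 = -26513/5290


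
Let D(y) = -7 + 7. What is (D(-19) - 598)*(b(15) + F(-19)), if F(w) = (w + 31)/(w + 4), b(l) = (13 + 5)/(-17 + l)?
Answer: 29302/5 ≈ 5860.4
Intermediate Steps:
D(y) = 0
b(l) = 18/(-17 + l)
F(w) = (31 + w)/(4 + w)
(D(-19) - 598)*(b(15) + F(-19)) = (0 - 598)*(18/(-17 + 15) + (31 - 19)/(4 - 19)) = -598*(18/(-2) + 12/(-15)) = -598*(18*(-½) - 1/15*12) = -598*(-9 - ⅘) = -598*(-49/5) = 29302/5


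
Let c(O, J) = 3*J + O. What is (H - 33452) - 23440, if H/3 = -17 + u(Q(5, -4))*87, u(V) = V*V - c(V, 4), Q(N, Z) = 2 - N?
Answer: -56943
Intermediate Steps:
c(O, J) = O + 3*J
u(V) = -12 + V² - V (u(V) = V*V - (V + 3*4) = V² - (V + 12) = V² - (12 + V) = V² + (-12 - V) = -12 + V² - V)
H = -51 (H = 3*(-17 + (-12 + (2 - 1*5)² - (2 - 1*5))*87) = 3*(-17 + (-12 + (2 - 5)² - (2 - 5))*87) = 3*(-17 + (-12 + (-3)² - 1*(-3))*87) = 3*(-17 + (-12 + 9 + 3)*87) = 3*(-17 + 0*87) = 3*(-17 + 0) = 3*(-17) = -51)
(H - 33452) - 23440 = (-51 - 33452) - 23440 = -33503 - 23440 = -56943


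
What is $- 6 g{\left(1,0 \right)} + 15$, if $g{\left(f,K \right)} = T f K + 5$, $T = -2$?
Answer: $-15$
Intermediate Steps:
$g{\left(f,K \right)} = 5 - 2 K f$ ($g{\left(f,K \right)} = - 2 f K + 5 = - 2 K f + 5 = 5 - 2 K f$)
$- 6 g{\left(1,0 \right)} + 15 = - 6 \left(5 - 0 \cdot 1\right) + 15 = - 6 \left(5 + 0\right) + 15 = \left(-6\right) 5 + 15 = -30 + 15 = -15$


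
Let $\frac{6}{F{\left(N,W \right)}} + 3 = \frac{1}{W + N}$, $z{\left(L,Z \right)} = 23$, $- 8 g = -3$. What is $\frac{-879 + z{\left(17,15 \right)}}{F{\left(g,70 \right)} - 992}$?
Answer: $\frac{719468}{835465} \approx 0.86116$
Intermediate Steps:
$g = \frac{3}{8}$ ($g = \left(- \frac{1}{8}\right) \left(-3\right) = \frac{3}{8} \approx 0.375$)
$F{\left(N,W \right)} = \frac{6}{-3 + \frac{1}{N + W}}$ ($F{\left(N,W \right)} = \frac{6}{-3 + \frac{1}{W + N}} = \frac{6}{-3 + \frac{1}{N + W}}$)
$\frac{-879 + z{\left(17,15 \right)}}{F{\left(g,70 \right)} - 992} = \frac{-879 + 23}{\frac{6 \left(\left(-1\right) \frac{3}{8} - 70\right)}{-1 + 3 \cdot \frac{3}{8} + 3 \cdot 70} - 992} = - \frac{856}{\frac{6 \left(- \frac{3}{8} - 70\right)}{-1 + \frac{9}{8} + 210} - 992} = - \frac{856}{6 \frac{1}{\frac{1681}{8}} \left(- \frac{563}{8}\right) - 992} = - \frac{856}{6 \cdot \frac{8}{1681} \left(- \frac{563}{8}\right) - 992} = - \frac{856}{- \frac{3378}{1681} - 992} = - \frac{856}{- \frac{1670930}{1681}} = \left(-856\right) \left(- \frac{1681}{1670930}\right) = \frac{719468}{835465}$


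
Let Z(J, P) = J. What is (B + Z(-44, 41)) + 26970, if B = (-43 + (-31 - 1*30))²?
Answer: 37742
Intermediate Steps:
B = 10816 (B = (-43 + (-31 - 30))² = (-43 - 61)² = (-104)² = 10816)
(B + Z(-44, 41)) + 26970 = (10816 - 44) + 26970 = 10772 + 26970 = 37742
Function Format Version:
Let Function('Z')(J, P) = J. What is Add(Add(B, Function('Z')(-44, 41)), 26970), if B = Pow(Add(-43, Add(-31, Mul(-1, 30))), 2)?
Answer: 37742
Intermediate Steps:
B = 10816 (B = Pow(Add(-43, Add(-31, -30)), 2) = Pow(Add(-43, -61), 2) = Pow(-104, 2) = 10816)
Add(Add(B, Function('Z')(-44, 41)), 26970) = Add(Add(10816, -44), 26970) = Add(10772, 26970) = 37742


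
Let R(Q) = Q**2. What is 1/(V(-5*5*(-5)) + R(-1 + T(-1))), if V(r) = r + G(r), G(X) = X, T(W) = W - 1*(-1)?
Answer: 1/251 ≈ 0.0039841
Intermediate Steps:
T(W) = 1 + W (T(W) = W + 1 = 1 + W)
V(r) = 2*r (V(r) = r + r = 2*r)
1/(V(-5*5*(-5)) + R(-1 + T(-1))) = 1/(2*(-5*5*(-5)) + (-1 + (1 - 1))**2) = 1/(2*(-25*(-5)) + (-1 + 0)**2) = 1/(2*125 + (-1)**2) = 1/(250 + 1) = 1/251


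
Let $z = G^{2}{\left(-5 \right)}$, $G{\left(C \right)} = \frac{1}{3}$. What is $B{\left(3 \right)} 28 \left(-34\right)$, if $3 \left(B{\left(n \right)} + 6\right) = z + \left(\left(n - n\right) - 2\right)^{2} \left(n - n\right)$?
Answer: $\frac{153272}{27} \approx 5676.7$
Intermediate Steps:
$G{\left(C \right)} = \frac{1}{3}$
$z = \frac{1}{9}$ ($z = \left(\frac{1}{3}\right)^{2} = \frac{1}{9} \approx 0.11111$)
$B{\left(n \right)} = - \frac{161}{27}$ ($B{\left(n \right)} = -6 + \frac{\frac{1}{9} + \left(\left(n - n\right) - 2\right)^{2} \left(n - n\right)}{3} = -6 + \frac{\frac{1}{9} + \left(0 - 2\right)^{2} \cdot 0}{3} = -6 + \frac{\frac{1}{9} + \left(-2\right)^{2} \cdot 0}{3} = -6 + \frac{\frac{1}{9} + 4 \cdot 0}{3} = -6 + \frac{\frac{1}{9} + 0}{3} = -6 + \frac{1}{3} \cdot \frac{1}{9} = -6 + \frac{1}{27} = - \frac{161}{27}$)
$B{\left(3 \right)} 28 \left(-34\right) = \left(- \frac{161}{27}\right) 28 \left(-34\right) = \left(- \frac{4508}{27}\right) \left(-34\right) = \frac{153272}{27}$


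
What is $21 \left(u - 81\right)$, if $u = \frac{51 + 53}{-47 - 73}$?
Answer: $- \frac{8596}{5} \approx -1719.2$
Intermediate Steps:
$u = - \frac{13}{15}$ ($u = \frac{104}{-120} = 104 \left(- \frac{1}{120}\right) = - \frac{13}{15} \approx -0.86667$)
$21 \left(u - 81\right) = 21 \left(- \frac{13}{15} - 81\right) = 21 \left(- \frac{1228}{15}\right) = - \frac{8596}{5}$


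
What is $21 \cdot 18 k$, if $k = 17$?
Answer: $6426$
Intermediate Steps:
$21 \cdot 18 k = 21 \cdot 18 \cdot 17 = 378 \cdot 17 = 6426$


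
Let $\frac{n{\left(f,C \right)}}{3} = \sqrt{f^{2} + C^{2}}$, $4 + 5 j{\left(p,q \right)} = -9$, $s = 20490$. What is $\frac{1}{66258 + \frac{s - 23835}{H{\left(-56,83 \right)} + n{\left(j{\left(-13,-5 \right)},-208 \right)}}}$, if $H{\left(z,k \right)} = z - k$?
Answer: $\frac{204355586431}{13539935627600073} + \frac{72475 \sqrt{6401}}{4513311875866691} \approx 1.5094 \cdot 10^{-5}$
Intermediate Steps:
$j{\left(p,q \right)} = - \frac{13}{5}$ ($j{\left(p,q \right)} = - \frac{4}{5} + \frac{1}{5} \left(-9\right) = - \frac{4}{5} - \frac{9}{5} = - \frac{13}{5}$)
$n{\left(f,C \right)} = 3 \sqrt{C^{2} + f^{2}}$ ($n{\left(f,C \right)} = 3 \sqrt{f^{2} + C^{2}} = 3 \sqrt{C^{2} + f^{2}}$)
$\frac{1}{66258 + \frac{s - 23835}{H{\left(-56,83 \right)} + n{\left(j{\left(-13,-5 \right)},-208 \right)}}} = \frac{1}{66258 + \frac{20490 - 23835}{\left(-56 - 83\right) + 3 \sqrt{\left(-208\right)^{2} + \left(- \frac{13}{5}\right)^{2}}}} = \frac{1}{66258 - \frac{3345}{\left(-56 - 83\right) + 3 \sqrt{43264 + \frac{169}{25}}}} = \frac{1}{66258 - \frac{3345}{-139 + 3 \sqrt{\frac{1081769}{25}}}} = \frac{1}{66258 - \frac{3345}{-139 + 3 \frac{13 \sqrt{6401}}{5}}} = \frac{1}{66258 - \frac{3345}{-139 + \frac{39 \sqrt{6401}}{5}}}$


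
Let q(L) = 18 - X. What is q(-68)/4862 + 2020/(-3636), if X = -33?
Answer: -1403/2574 ≈ -0.54507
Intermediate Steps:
q(L) = 51 (q(L) = 18 - 1*(-33) = 18 + 33 = 51)
q(-68)/4862 + 2020/(-3636) = 51/4862 + 2020/(-3636) = 51*(1/4862) + 2020*(-1/3636) = 3/286 - 5/9 = -1403/2574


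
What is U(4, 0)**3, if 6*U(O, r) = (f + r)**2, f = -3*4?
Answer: 13824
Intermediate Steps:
f = -12
U(O, r) = (-12 + r)**2/6
U(4, 0)**3 = ((-12 + 0)**2/6)**3 = ((1/6)*(-12)**2)**3 = ((1/6)*144)**3 = 24**3 = 13824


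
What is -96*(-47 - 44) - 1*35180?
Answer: -26444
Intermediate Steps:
-96*(-47 - 44) - 1*35180 = -96*(-91) - 35180 = 8736 - 35180 = -26444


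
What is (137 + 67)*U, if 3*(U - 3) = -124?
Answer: -7820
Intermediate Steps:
U = -115/3 (U = 3 + (1/3)*(-124) = 3 - 124/3 = -115/3 ≈ -38.333)
(137 + 67)*U = (137 + 67)*(-115/3) = 204*(-115/3) = -7820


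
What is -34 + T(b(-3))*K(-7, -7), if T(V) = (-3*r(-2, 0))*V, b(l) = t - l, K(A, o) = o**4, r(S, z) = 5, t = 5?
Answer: -288154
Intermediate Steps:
b(l) = 5 - l
T(V) = -15*V (T(V) = (-3*5)*V = -15*V)
-34 + T(b(-3))*K(-7, -7) = -34 - 15*(5 - 1*(-3))*(-7)**4 = -34 - 15*(5 + 3)*2401 = -34 - 15*8*2401 = -34 - 120*2401 = -34 - 288120 = -288154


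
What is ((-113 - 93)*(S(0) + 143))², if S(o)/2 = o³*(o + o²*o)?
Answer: 867773764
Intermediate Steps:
S(o) = 2*o³*(o + o³) (S(o) = 2*(o³*(o + o²*o)) = 2*(o³*(o + o³)) = 2*o³*(o + o³))
((-113 - 93)*(S(0) + 143))² = ((-113 - 93)*(2*0⁴*(1 + 0²) + 143))² = (-206*(2*0*(1 + 0) + 143))² = (-206*(2*0*1 + 143))² = (-206*(0 + 143))² = (-206*143)² = (-29458)² = 867773764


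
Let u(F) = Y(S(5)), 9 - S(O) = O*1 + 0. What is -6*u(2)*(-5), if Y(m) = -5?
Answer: -150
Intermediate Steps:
S(O) = 9 - O (S(O) = 9 - (O*1 + 0) = 9 - (O + 0) = 9 - O)
u(F) = -5
-6*u(2)*(-5) = -6*(-5)*(-5) = 30*(-5) = -150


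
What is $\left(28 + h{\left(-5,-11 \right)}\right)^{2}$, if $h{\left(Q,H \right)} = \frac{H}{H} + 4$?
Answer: $1089$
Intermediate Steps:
$h{\left(Q,H \right)} = 5$ ($h{\left(Q,H \right)} = 1 + 4 = 5$)
$\left(28 + h{\left(-5,-11 \right)}\right)^{2} = \left(28 + 5\right)^{2} = 33^{2} = 1089$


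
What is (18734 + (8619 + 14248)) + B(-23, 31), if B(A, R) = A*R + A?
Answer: 40865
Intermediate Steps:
B(A, R) = A + A*R
(18734 + (8619 + 14248)) + B(-23, 31) = (18734 + (8619 + 14248)) - 23*(1 + 31) = (18734 + 22867) - 23*32 = 41601 - 736 = 40865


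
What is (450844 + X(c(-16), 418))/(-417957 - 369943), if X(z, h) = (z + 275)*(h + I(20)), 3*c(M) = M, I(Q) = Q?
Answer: -284479/393950 ≈ -0.72212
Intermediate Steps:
c(M) = M/3
X(z, h) = (20 + h)*(275 + z) (X(z, h) = (z + 275)*(h + 20) = (275 + z)*(20 + h) = (20 + h)*(275 + z))
(450844 + X(c(-16), 418))/(-417957 - 369943) = (450844 + (5500 + 20*((⅓)*(-16)) + 275*418 + 418*((⅓)*(-16))))/(-417957 - 369943) = (450844 + (5500 + 20*(-16/3) + 114950 + 418*(-16/3)))/(-787900) = (450844 + (5500 - 320/3 + 114950 - 6688/3))*(-1/787900) = (450844 + 118114)*(-1/787900) = 568958*(-1/787900) = -284479/393950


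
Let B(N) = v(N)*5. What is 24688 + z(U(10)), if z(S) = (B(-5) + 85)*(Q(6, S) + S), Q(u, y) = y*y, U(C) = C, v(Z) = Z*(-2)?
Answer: 39538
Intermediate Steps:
v(Z) = -2*Z
Q(u, y) = y²
B(N) = -10*N (B(N) = -2*N*5 = -10*N)
z(S) = 135*S + 135*S² (z(S) = (-10*(-5) + 85)*(S² + S) = (50 + 85)*(S + S²) = 135*(S + S²) = 135*S + 135*S²)
24688 + z(U(10)) = 24688 + 135*10*(1 + 10) = 24688 + 135*10*11 = 24688 + 14850 = 39538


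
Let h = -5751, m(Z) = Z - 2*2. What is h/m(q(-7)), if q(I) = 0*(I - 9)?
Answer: 5751/4 ≈ 1437.8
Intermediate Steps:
q(I) = 0 (q(I) = 0*(-9 + I) = 0)
m(Z) = -4 + Z (m(Z) = Z - 4 = -4 + Z)
h/m(q(-7)) = -5751/(-4 + 0) = -5751/(-4) = -5751*(-¼) = 5751/4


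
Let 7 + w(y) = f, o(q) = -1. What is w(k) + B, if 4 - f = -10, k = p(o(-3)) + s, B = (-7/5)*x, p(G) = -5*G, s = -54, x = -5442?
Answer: 38129/5 ≈ 7625.8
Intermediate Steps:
B = 38094/5 (B = -7/5*(-5442) = 38094/5 ≈ 7618.8)
k = -49 (k = -5*(-1) - 54 = 5 - 54 = -49)
f = 14 (f = 4 - 1*(-10) = 4 + 10 = 14)
w(y) = 7 (w(y) = -7 + 14 = 7)
w(k) + B = 7 + 38094/5 = 38129/5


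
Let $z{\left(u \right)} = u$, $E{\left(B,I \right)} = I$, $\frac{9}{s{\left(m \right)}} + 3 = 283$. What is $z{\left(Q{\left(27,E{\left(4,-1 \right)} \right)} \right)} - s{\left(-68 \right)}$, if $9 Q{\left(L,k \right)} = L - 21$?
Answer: $\frac{533}{840} \approx 0.63452$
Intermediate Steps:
$s{\left(m \right)} = \frac{9}{280}$ ($s{\left(m \right)} = \frac{9}{-3 + 283} = \frac{9}{280}$)
$Q{\left(L,k \right)} = - \frac{7}{3} + \frac{L}{9}$ ($Q{\left(L,k \right)} = \frac{L - 21}{9} = \frac{-21 + L}{9} = - \frac{7}{3} + \frac{L}{9}$)
$z{\left(Q{\left(27,E{\left(4,-1 \right)} \right)} \right)} - s{\left(-68 \right)} = \left(- \frac{7}{3} + \frac{1}{9} \cdot 27\right) - \frac{9}{280} = \left(- \frac{7}{3} + 3\right) - \frac{9}{280} = \frac{2}{3} - \frac{9}{280} = \frac{533}{840}$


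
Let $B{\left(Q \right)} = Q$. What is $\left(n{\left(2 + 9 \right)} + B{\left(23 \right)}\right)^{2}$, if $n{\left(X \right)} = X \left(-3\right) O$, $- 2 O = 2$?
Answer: $3136$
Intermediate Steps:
$O = -1$ ($O = \left(- \frac{1}{2}\right) 2 = -1$)
$n{\left(X \right)} = 3 X$ ($n{\left(X \right)} = X \left(-3\right) \left(-1\right) = - 3 X \left(-1\right) = 3 X$)
$\left(n{\left(2 + 9 \right)} + B{\left(23 \right)}\right)^{2} = \left(3 \left(2 + 9\right) + 23\right)^{2} = \left(3 \cdot 11 + 23\right)^{2} = \left(33 + 23\right)^{2} = 56^{2} = 3136$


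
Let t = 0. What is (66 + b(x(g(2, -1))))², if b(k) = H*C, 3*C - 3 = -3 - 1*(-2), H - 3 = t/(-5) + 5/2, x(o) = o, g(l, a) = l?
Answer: 43681/9 ≈ 4853.4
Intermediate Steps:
H = 11/2 (H = 3 + (0/(-5) + 5/2) = 3 + (0*(-⅕) + 5*(½)) = 3 + (0 + 5/2) = 3 + 5/2 = 11/2 ≈ 5.5000)
C = ⅔ (C = 1 + (-3 - 1*(-2))/3 = 1 + (-3 + 2)/3 = 1 + (⅓)*(-1) = 1 - ⅓ = ⅔ ≈ 0.66667)
b(k) = 11/3 (b(k) = (11/2)*(⅔) = 11/3)
(66 + b(x(g(2, -1))))² = (66 + 11/3)² = (209/3)² = 43681/9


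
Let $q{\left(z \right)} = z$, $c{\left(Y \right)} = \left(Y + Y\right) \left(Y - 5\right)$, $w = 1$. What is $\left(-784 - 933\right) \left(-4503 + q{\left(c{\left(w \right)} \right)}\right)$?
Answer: $7745387$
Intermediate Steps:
$c{\left(Y \right)} = 2 Y \left(-5 + Y\right)$
$\left(-784 - 933\right) \left(-4503 + q{\left(c{\left(w \right)} \right)}\right) = \left(-784 - 933\right) \left(-4503 + 2 \cdot 1 \left(-5 + 1\right)\right) = - 1717 \left(-4503 + 2 \cdot 1 \left(-4\right)\right) = - 1717 \left(-4503 - 8\right) = \left(-1717\right) \left(-4511\right) = 7745387$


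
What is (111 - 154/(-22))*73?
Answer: 8614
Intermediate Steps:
(111 - 154/(-22))*73 = (111 - 154*(-1/22))*73 = (111 + 7)*73 = 118*73 = 8614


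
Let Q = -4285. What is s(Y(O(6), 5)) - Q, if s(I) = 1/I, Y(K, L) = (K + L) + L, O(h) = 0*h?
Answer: 42851/10 ≈ 4285.1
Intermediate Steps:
O(h) = 0
Y(K, L) = K + 2*L
s(Y(O(6), 5)) - Q = 1/(0 + 2*5) - 1*(-4285) = 1/(0 + 10) + 4285 = 1/10 + 4285 = ⅒ + 4285 = 42851/10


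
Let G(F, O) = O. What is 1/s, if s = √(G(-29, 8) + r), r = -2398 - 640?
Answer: -I*√3030/3030 ≈ -0.018167*I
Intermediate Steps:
r = -3038
s = I*√3030 (s = √(8 - 3038) = √(-3030) = I*√3030 ≈ 55.045*I)
1/s = 1/(I*√3030) = -I*√3030/3030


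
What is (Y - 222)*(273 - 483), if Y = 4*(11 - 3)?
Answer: 39900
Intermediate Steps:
Y = 32 (Y = 4*8 = 32)
(Y - 222)*(273 - 483) = (32 - 222)*(273 - 483) = -190*(-210) = 39900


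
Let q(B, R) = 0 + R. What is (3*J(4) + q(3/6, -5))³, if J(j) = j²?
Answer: 79507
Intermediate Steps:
q(B, R) = R
(3*J(4) + q(3/6, -5))³ = (3*4² - 5)³ = (3*16 - 5)³ = (48 - 5)³ = 43³ = 79507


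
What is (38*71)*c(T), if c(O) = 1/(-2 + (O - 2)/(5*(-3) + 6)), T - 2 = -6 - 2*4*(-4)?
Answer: -12141/22 ≈ -551.86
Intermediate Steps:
T = 28 (T = 2 + (-6 - 2*4*(-4)) = 2 + (-6 - 8*(-4)) = 2 + (-6 - 1*(-32)) = 2 + (-6 + 32) = 2 + 26 = 28)
c(O) = 1/(-16/9 - O/9) (c(O) = 1/(-2 + (-2 + O)/(-15 + 6)) = 1/(-2 + (-2 + O)/(-9)) = 1/(-2 + (-2 + O)*(-⅑)) = 1/(-2 + (2/9 - O/9)) = 1/(-16/9 - O/9))
(38*71)*c(T) = (38*71)*(-9/(16 + 28)) = 2698*(-9/44) = -12141/22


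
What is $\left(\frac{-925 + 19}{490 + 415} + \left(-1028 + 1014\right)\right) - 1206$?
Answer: $- \frac{1105006}{905} \approx -1221.0$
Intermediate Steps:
$\left(\frac{-925 + 19}{490 + 415} + \left(-1028 + 1014\right)\right) - 1206 = \left(- \frac{906}{905} - 14\right) - 1206 = - \frac{13576}{905} - 1206 = - \frac{1105006}{905}$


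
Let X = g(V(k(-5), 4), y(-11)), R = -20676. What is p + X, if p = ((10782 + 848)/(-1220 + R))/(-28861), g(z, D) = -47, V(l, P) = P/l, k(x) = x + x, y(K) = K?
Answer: -14850594901/315970228 ≈ -47.000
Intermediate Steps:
k(x) = 2*x
p = 5815/315970228 (p = ((10782 + 848)/(-1220 - 20676))/(-28861) = (11630/(-21896))*(-1/28861) = (11630*(-1/21896))*(-1/28861) = -5815/10948*(-1/28861) = 5815/315970228 ≈ 1.8404e-5)
X = -47
p + X = 5815/315970228 - 47 = -14850594901/315970228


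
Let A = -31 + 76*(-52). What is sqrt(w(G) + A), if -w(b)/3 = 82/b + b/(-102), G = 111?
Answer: I*sqrt(6301693110)/1258 ≈ 63.103*I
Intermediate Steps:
A = -3983 (A = -31 - 3952 = -3983)
w(b) = -246/b + b/34 (w(b) = -3*(82/b + b/(-102)) = -3*(82/b + b*(-1/102)) = -3*(82/b - b/102) = -246/b + b/34)
sqrt(w(G) + A) = sqrt((-246/111 + (1/34)*111) - 3983) = sqrt((-246*1/111 + 111/34) - 3983) = sqrt((-82/37 + 111/34) - 3983) = sqrt(1319/1258 - 3983) = sqrt(-5009295/1258) = I*sqrt(6301693110)/1258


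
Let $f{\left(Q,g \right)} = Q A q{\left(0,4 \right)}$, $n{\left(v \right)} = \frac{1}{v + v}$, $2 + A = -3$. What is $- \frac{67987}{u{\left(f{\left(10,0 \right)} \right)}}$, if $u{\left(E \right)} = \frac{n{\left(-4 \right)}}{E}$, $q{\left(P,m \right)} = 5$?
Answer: $-135974000$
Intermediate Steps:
$A = -5$ ($A = -2 - 3 = -5$)
$n{\left(v \right)} = \frac{1}{2 v}$
$f{\left(Q,g \right)} = - 25 Q$ ($f{\left(Q,g \right)} = Q \left(-5\right) 5 = - 5 Q 5 = - 25 Q$)
$u{\left(E \right)} = - \frac{1}{8 E}$ ($u{\left(E \right)} = \frac{\frac{1}{2} \frac{1}{-4}}{E} = \frac{\frac{1}{2} \left(- \frac{1}{4}\right)}{E} = - \frac{1}{8 E}$)
$- \frac{67987}{u{\left(f{\left(10,0 \right)} \right)}} = - \frac{67987}{\left(- \frac{1}{8}\right) \frac{1}{\left(-25\right) 10}} = - \frac{67987}{\left(- \frac{1}{8}\right) \frac{1}{-250}} = - \frac{67987}{\left(- \frac{1}{8}\right) \left(- \frac{1}{250}\right)} = - 67987 \frac{1}{\frac{1}{2000}} = \left(-67987\right) 2000 = -135974000$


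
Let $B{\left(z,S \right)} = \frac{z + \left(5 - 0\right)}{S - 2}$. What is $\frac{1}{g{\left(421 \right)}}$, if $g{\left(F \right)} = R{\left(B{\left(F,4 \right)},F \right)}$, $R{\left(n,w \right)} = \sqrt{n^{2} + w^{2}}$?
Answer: $\frac{\sqrt{222610}}{222610} \approx 0.0021195$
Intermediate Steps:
$B{\left(z,S \right)} = \frac{5 + z}{-2 + S}$ ($B{\left(z,S \right)} = \frac{z + \left(5 + 0\right)}{-2 + S} = \frac{z + 5}{-2 + S} = \frac{5 + z}{-2 + S}$)
$g{\left(F \right)} = \sqrt{F^{2} + \left(\frac{5}{2} + \frac{F}{2}\right)^{2}}$ ($g{\left(F \right)} = \sqrt{\left(\frac{5 + F}{-2 + 4}\right)^{2} + F^{2}} = \sqrt{\left(\frac{5 + F}{2}\right)^{2} + F^{2}} = \sqrt{\left(\frac{5}{2} + \frac{F}{2}\right)^{2} + F^{2}} = \sqrt{F^{2} + \left(\frac{5}{2} + \frac{F}{2}\right)^{2}}$)
$\frac{1}{g{\left(421 \right)}} = \frac{1}{\frac{1}{2} \sqrt{\left(5 + 421\right)^{2} + 4 \cdot 421^{2}}} = \frac{1}{\frac{1}{2} \sqrt{426^{2} + 4 \cdot 177241}} = \frac{1}{\frac{1}{2} \sqrt{181476 + 708964}} = \frac{1}{\frac{1}{2} \sqrt{890440}} = \frac{1}{\frac{1}{2} \cdot 2 \sqrt{222610}} = \frac{1}{\sqrt{222610}} = \frac{\sqrt{222610}}{222610}$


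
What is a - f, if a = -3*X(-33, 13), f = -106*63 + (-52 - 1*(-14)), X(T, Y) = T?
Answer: 6815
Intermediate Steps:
f = -6716 (f = -6678 + (-52 + 14) = -6678 - 38 = -6716)
a = 99 (a = -3*(-33) = 99)
a - f = 99 - 1*(-6716) = 99 + 6716 = 6815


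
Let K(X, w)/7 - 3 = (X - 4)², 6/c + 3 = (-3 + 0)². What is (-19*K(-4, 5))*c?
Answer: -8911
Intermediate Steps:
c = 1 (c = 6/(-3 + (-3 + 0)²) = 6/(-3 + (-3)²) = 6/(-3 + 9) = 6/6 = 6*(⅙) = 1)
K(X, w) = 21 + 7*(-4 + X)² (K(X, w) = 21 + 7*(X - 4)² = 21 + 7*(-4 + X)²)
(-19*K(-4, 5))*c = -19*(21 + 7*(-4 - 4)²)*1 = -19*(21 + 7*(-8)²)*1 = -19*(21 + 7*64)*1 = -19*(21 + 448)*1 = -19*469*1 = -8911*1 = -8911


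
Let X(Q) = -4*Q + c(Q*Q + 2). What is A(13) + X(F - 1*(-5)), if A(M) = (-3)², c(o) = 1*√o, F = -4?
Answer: 5 + √3 ≈ 6.7320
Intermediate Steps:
c(o) = √o
A(M) = 9
X(Q) = √(2 + Q²) - 4*Q (X(Q) = -4*Q + √(Q*Q + 2) = -4*Q + √(Q² + 2) = -4*Q + √(2 + Q²) = √(2 + Q²) - 4*Q)
A(13) + X(F - 1*(-5)) = 9 + (√(2 + (-4 - 1*(-5))²) - 4*(-4 - 1*(-5))) = 9 + (√(2 + (-4 + 5)²) - 4*(-4 + 5)) = 9 + (√(2 + 1²) - 4*1) = 9 + (√(2 + 1) - 4) = 9 + (√3 - 4) = 9 + (-4 + √3) = 5 + √3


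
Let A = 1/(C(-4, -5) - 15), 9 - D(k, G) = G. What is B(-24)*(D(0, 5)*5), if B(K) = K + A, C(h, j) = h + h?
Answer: -11060/23 ≈ -480.87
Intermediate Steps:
D(k, G) = 9 - G
C(h, j) = 2*h
A = -1/23 (A = 1/(2*(-4) - 15) = 1/(-8 - 15) = 1/(-23) = -1/23 ≈ -0.043478)
B(K) = -1/23 + K (B(K) = K - 1/23 = -1/23 + K)
B(-24)*(D(0, 5)*5) = (-1/23 - 24)*((9 - 1*5)*5) = -553*(9 - 5)*5/23 = -2212*5/23 = -553/23*20 = -11060/23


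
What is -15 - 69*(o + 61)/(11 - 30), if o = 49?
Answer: 7305/19 ≈ 384.47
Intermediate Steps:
-15 - 69*(o + 61)/(11 - 30) = -15 - 69*(49 + 61)/(11 - 30) = -15 - 7590/(-19) = -15 - 7590*(-1)/19 = -15 - 69*(-110/19) = -15 + 7590/19 = 7305/19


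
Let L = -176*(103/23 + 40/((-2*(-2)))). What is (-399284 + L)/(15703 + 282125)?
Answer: -2310535/1712511 ≈ -1.3492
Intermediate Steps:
L = -58608/23 (L = -176*(103*(1/23) + 40/4) = -176*(103/23 + 40*(¼)) = -176*(103/23 + 10) = -176*333/23 = -58608/23 ≈ -2548.2)
(-399284 + L)/(15703 + 282125) = (-399284 - 58608/23)/(15703 + 282125) = -9242140/23/297828 = -9242140/23*1/297828 = -2310535/1712511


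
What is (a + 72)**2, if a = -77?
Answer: 25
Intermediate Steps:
(a + 72)**2 = (-77 + 72)**2 = (-5)**2 = 25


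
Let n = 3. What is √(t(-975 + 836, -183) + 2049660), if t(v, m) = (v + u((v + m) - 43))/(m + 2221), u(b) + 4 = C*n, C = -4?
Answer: 5*√340525908526/2038 ≈ 1431.7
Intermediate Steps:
u(b) = -16 (u(b) = -4 - 4*3 = -4 - 12 = -16)
t(v, m) = (-16 + v)/(2221 + m) (t(v, m) = (v - 16)/(m + 2221) = (-16 + v)/(2221 + m))
√(t(-975 + 836, -183) + 2049660) = √((-16 + (-975 + 836))/(2221 - 183) + 2049660) = √((-16 - 139)/2038 + 2049660) = √((1/2038)*(-155) + 2049660) = √(-155/2038 + 2049660) = √(4177206925/2038) = 5*√340525908526/2038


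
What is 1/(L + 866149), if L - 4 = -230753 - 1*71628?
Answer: 1/563772 ≈ 1.7738e-6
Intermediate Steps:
L = -302377 (L = 4 + (-230753 - 1*71628) = 4 + (-230753 - 71628) = 4 - 302381 = -302377)
1/(L + 866149) = 1/(-302377 + 866149) = 1/563772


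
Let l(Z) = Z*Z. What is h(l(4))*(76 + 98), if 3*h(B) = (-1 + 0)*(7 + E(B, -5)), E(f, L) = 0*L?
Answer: -406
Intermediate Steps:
l(Z) = Z**2
E(f, L) = 0
h(B) = -7/3 (h(B) = ((-1 + 0)*(7 + 0))/3 = (-1*7)/3 = (1/3)*(-7) = -7/3)
h(l(4))*(76 + 98) = -7*(76 + 98)/3 = -7/3*174 = -406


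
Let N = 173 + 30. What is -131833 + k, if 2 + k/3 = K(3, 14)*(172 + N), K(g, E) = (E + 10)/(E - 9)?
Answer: -126439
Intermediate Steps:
N = 203
K(g, E) = (10 + E)/(-9 + E)
k = 5394 (k = -6 + 3*(((10 + 14)/(-9 + 14))*(172 + 203)) = -6 + 3*((24/5)*375) = -6 + 3*1800 = -6 + 5400 = 5394)
-131833 + k = -131833 + 5394 = -126439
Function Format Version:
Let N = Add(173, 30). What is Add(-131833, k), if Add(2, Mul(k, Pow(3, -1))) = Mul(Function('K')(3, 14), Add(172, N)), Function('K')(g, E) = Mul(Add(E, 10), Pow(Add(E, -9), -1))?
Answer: -126439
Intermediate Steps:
N = 203
Function('K')(g, E) = Mul(Pow(Add(-9, E), -1), Add(10, E)) (Function('K')(g, E) = Mul(Add(10, E), Pow(Add(-9, E), -1)) = Mul(Pow(Add(-9, E), -1), Add(10, E)))
k = 5394 (k = Add(-6, Mul(3, Mul(Mul(Pow(Add(-9, 14), -1), Add(10, 14)), Add(172, 203)))) = Add(-6, Mul(3, Mul(Mul(Pow(5, -1), 24), 375))) = Add(-6, Mul(3, Mul(Mul(Rational(1, 5), 24), 375))) = Add(-6, Mul(3, Mul(Rational(24, 5), 375))) = Add(-6, Mul(3, 1800)) = Add(-6, 5400) = 5394)
Add(-131833, k) = Add(-131833, 5394) = -126439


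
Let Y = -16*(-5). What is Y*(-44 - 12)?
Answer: -4480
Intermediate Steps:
Y = 80
Y*(-44 - 12) = 80*(-44 - 12) = 80*(-56) = -4480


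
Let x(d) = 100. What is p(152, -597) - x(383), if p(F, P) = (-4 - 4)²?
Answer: -36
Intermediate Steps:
p(F, P) = 64 (p(F, P) = (-8)² = 64)
p(152, -597) - x(383) = 64 - 1*100 = 64 - 100 = -36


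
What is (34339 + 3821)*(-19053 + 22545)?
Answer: 133254720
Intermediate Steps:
(34339 + 3821)*(-19053 + 22545) = 38160*3492 = 133254720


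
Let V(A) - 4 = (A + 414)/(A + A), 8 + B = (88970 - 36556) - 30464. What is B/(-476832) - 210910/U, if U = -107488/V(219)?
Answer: 414623569077/38974181408 ≈ 10.638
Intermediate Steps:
B = 21942 (B = -8 + ((88970 - 36556) - 30464) = -8 + (52414 - 30464) = -8 + 21950 = 21942)
V(A) = 4 + (414 + A)/(2*A) (V(A) = 4 + (A + 414)/(A + A) = 4 + (414 + A)/((2*A)) = 4 + (414 + A)*(1/(2*A)) = 4 + (414 + A)/(2*A))
U = -15693248/795 (U = -107488/(9/2 + 207/219) = -107488/(9/2 + 207*(1/219)) = -107488/(9/2 + 69/73) = -107488/795/146 = -107488*146/795 = -15693248/795 ≈ -19740.)
B/(-476832) - 210910/U = 21942/(-476832) - 210910/(-15693248/795) = 21942*(-1/476832) - 210910*(-795/15693248) = -3657/79472 + 83836725/7846624 = 414623569077/38974181408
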